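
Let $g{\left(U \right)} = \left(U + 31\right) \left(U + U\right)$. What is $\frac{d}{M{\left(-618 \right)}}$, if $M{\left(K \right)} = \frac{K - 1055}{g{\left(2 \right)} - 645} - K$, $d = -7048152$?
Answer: $- \frac{3615701976}{318707} \approx -11345.0$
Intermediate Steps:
$g{\left(U \right)} = 2 U \left(31 + U\right)$ ($g{\left(U \right)} = \left(31 + U\right) 2 U = 2 U \left(31 + U\right)$)
$M{\left(K \right)} = \frac{1055}{513} - \frac{514 K}{513}$ ($M{\left(K \right)} = \frac{K - 1055}{2 \cdot 2 \left(31 + 2\right) - 645} - K = \frac{-1055 + K}{2 \cdot 2 \cdot 33 - 645} - K = \frac{-1055 + K}{132 - 645} - K = \frac{-1055 + K}{-513} - K = \left(-1055 + K\right) \left(- \frac{1}{513}\right) - K = \left(\frac{1055}{513} - \frac{K}{513}\right) - K = \frac{1055}{513} - \frac{514 K}{513}$)
$\frac{d}{M{\left(-618 \right)}} = - \frac{7048152}{\frac{1055}{513} - - \frac{105884}{171}} = - \frac{7048152}{\frac{1055}{513} + \frac{105884}{171}} = - \frac{7048152}{\frac{318707}{513}} = \left(-7048152\right) \frac{513}{318707} = - \frac{3615701976}{318707}$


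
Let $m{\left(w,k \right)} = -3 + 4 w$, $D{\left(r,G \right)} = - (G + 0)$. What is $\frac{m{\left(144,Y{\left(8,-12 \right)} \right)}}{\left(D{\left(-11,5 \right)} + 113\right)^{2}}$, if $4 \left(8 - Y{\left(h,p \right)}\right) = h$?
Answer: $\frac{191}{3888} \approx 0.049125$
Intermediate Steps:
$D{\left(r,G \right)} = - G$
$Y{\left(h,p \right)} = 8 - \frac{h}{4}$
$\frac{m{\left(144,Y{\left(8,-12 \right)} \right)}}{\left(D{\left(-11,5 \right)} + 113\right)^{2}} = \frac{-3 + 4 \cdot 144}{\left(\left(-1\right) 5 + 113\right)^{2}} = \frac{-3 + 576}{\left(-5 + 113\right)^{2}} = \frac{573}{108^{2}} = \frac{573}{11664} = 573 \cdot \frac{1}{11664} = \frac{191}{3888}$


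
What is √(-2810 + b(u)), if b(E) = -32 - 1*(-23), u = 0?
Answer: I*√2819 ≈ 53.094*I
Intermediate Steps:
b(E) = -9 (b(E) = -32 + 23 = -9)
√(-2810 + b(u)) = √(-2810 - 9) = √(-2819) = I*√2819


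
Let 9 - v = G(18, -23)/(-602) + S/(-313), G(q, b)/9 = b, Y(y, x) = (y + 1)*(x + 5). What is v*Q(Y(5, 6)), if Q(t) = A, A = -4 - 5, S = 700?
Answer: -18471987/188426 ≈ -98.033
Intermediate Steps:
Y(y, x) = (1 + y)*(5 + x)
G(q, b) = 9*b
A = -9
Q(t) = -9
v = 2052443/188426 (v = 9 - ((9*(-23))/(-602) + 700/(-313)) = 9 - (-207*(-1/602) + 700*(-1/313)) = 9 - (207/602 - 700/313) = 9 - 1*(-356609/188426) = 9 + 356609/188426 = 2052443/188426 ≈ 10.893)
v*Q(Y(5, 6)) = (2052443/188426)*(-9) = -18471987/188426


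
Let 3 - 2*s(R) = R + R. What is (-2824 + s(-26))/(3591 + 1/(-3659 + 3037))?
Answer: -1739423/2233601 ≈ -0.77875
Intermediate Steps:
s(R) = 3/2 - R (s(R) = 3/2 - (R + R)/2 = 3/2 - R)
(-2824 + s(-26))/(3591 + 1/(-3659 + 3037)) = (-2824 + (3/2 - 1*(-26)))/(3591 + 1/(-3659 + 3037)) = (-2824 + (3/2 + 26))/(3591 + 1/(-622)) = (-2824 + 55/2)/(3591 - 1/622) = -5593/(2*2233601/622) = -5593/2*622/2233601 = -1739423/2233601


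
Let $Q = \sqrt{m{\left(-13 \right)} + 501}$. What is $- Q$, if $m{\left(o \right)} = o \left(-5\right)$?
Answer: $- \sqrt{566} \approx -23.791$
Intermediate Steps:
$m{\left(o \right)} = - 5 o$
$Q = \sqrt{566}$ ($Q = \sqrt{\left(-5\right) \left(-13\right) + 501} = \sqrt{65 + 501} = \sqrt{566} \approx 23.791$)
$- Q = - \sqrt{566}$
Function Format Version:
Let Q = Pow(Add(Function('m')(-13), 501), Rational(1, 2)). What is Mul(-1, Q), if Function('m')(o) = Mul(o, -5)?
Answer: Mul(-1, Pow(566, Rational(1, 2))) ≈ -23.791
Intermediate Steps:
Function('m')(o) = Mul(-5, o)
Q = Pow(566, Rational(1, 2)) (Q = Pow(Add(Mul(-5, -13), 501), Rational(1, 2)) = Pow(Add(65, 501), Rational(1, 2)) = Pow(566, Rational(1, 2)) ≈ 23.791)
Mul(-1, Q) = Mul(-1, Pow(566, Rational(1, 2)))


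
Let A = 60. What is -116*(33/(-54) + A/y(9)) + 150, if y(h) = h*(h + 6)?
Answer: 508/3 ≈ 169.33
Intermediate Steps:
y(h) = h*(6 + h)
-116*(33/(-54) + A/y(9)) + 150 = -116*(33/(-54) + 60/((9*(6 + 9)))) + 150 = -116*(33*(-1/54) + 60/((9*15))) + 150 = -116*(-11/18 + 60/135) + 150 = -116*(-11/18 + 60*(1/135)) + 150 = -116*(-11/18 + 4/9) + 150 = -116*(-1/6) + 150 = 58/3 + 150 = 508/3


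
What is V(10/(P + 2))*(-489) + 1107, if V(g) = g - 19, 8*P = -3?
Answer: 96054/13 ≈ 7388.8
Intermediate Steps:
P = -3/8 (P = (⅛)*(-3) = -3/8 ≈ -0.37500)
V(g) = -19 + g
V(10/(P + 2))*(-489) + 1107 = (-19 + 10/(-3/8 + 2))*(-489) + 1107 = (-19 + 10/(13/8))*(-489) + 1107 = (-19 + (8/13)*10)*(-489) + 1107 = (-19 + 80/13)*(-489) + 1107 = -167/13*(-489) + 1107 = 81663/13 + 1107 = 96054/13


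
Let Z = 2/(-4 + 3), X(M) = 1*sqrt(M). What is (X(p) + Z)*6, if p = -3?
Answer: -12 + 6*I*sqrt(3) ≈ -12.0 + 10.392*I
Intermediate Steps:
X(M) = sqrt(M)
Z = -2 (Z = 2/(-1) = 2*(-1) = -2)
(X(p) + Z)*6 = (sqrt(-3) - 2)*6 = (I*sqrt(3) - 2)*6 = (-2 + I*sqrt(3))*6 = -12 + 6*I*sqrt(3)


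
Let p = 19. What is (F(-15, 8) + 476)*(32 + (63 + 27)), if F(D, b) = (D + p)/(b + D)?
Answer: 406016/7 ≈ 58002.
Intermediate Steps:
F(D, b) = (19 + D)/(D + b) (F(D, b) = (D + 19)/(b + D) = (19 + D)/(D + b))
(F(-15, 8) + 476)*(32 + (63 + 27)) = ((19 - 15)/(-15 + 8) + 476)*(32 + (63 + 27)) = (4/(-7) + 476)*(32 + 90) = (-⅐*4 + 476)*122 = (-4/7 + 476)*122 = (3328/7)*122 = 406016/7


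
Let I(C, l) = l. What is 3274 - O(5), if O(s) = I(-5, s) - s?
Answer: 3274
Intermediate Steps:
O(s) = 0 (O(s) = s - s = 0)
3274 - O(5) = 3274 - 1*0 = 3274 + 0 = 3274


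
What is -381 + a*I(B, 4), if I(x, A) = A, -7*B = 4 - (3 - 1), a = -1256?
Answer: -5405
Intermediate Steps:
B = -2/7 (B = -(4 - (3 - 1))/7 = -(4 - 1*2)/7 = -(4 - 2)/7 = -1/7*2 = -2/7 ≈ -0.28571)
-381 + a*I(B, 4) = -381 - 1256*4 = -381 - 5024 = -5405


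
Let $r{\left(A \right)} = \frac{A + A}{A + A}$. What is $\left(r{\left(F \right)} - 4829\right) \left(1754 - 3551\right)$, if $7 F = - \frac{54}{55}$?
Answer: $8675916$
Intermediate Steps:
$F = - \frac{54}{385}$ ($F = \frac{\left(-54\right) \frac{1}{55}}{7} = \frac{1}{7} \left(- \frac{54}{55}\right) = - \frac{54}{385} \approx -0.14026$)
$r{\left(A \right)} = 1$ ($r{\left(A \right)} = \frac{2 A}{2 A} = 2 A \frac{1}{2 A} = 1$)
$\left(r{\left(F \right)} - 4829\right) \left(1754 - 3551\right) = \left(1 - 4829\right) \left(1754 - 3551\right) = - 4828 \left(1754 - 3551\right) = \left(-4828\right) \left(-1797\right) = 8675916$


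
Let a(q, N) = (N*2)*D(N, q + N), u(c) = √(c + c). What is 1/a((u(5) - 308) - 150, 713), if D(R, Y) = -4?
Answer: -1/5704 ≈ -0.00017532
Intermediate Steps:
u(c) = √2*√c (u(c) = √(2*c) = √2*√c)
a(q, N) = -8*N (a(q, N) = (N*2)*(-4) = (2*N)*(-4) = -8*N)
1/a((u(5) - 308) - 150, 713) = 1/(-8*713) = 1/(-5704) = -1/5704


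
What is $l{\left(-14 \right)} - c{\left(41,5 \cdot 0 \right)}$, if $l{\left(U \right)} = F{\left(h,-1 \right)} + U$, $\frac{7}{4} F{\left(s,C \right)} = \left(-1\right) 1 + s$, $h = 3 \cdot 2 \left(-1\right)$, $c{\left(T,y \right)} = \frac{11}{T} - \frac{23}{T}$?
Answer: $- \frac{726}{41} \approx -17.707$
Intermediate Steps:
$c{\left(T,y \right)} = - \frac{12}{T}$
$h = -6$ ($h = 6 \left(-1\right) = -6$)
$F{\left(s,C \right)} = - \frac{4}{7} + \frac{4 s}{7}$ ($F{\left(s,C \right)} = \frac{4 \left(\left(-1\right) 1 + s\right)}{7} = \frac{4 \left(-1 + s\right)}{7} = - \frac{4}{7} + \frac{4 s}{7}$)
$l{\left(U \right)} = -4 + U$ ($l{\left(U \right)} = \left(- \frac{4}{7} + \frac{4}{7} \left(-6\right)\right) + U = \left(- \frac{4}{7} - \frac{24}{7}\right) + U = -4 + U$)
$l{\left(-14 \right)} - c{\left(41,5 \cdot 0 \right)} = \left(-4 - 14\right) - - \frac{12}{41} = -18 - \left(-12\right) \frac{1}{41} = -18 - - \frac{12}{41} = -18 + \frac{12}{41} = - \frac{726}{41}$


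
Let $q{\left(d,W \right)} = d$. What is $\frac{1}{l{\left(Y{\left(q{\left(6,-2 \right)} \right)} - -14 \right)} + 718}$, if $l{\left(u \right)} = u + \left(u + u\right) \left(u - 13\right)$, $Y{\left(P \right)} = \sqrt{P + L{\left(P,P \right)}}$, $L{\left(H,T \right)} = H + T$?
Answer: $\frac{398}{308159} - \frac{93 \sqrt{2}}{616318} \approx 0.0010781$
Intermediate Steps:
$Y{\left(P \right)} = \sqrt{3} \sqrt{P}$ ($Y{\left(P \right)} = \sqrt{P + \left(P + P\right)} = \sqrt{P + 2 P} = \sqrt{3 P} = \sqrt{3} \sqrt{P}$)
$l{\left(u \right)} = u + 2 u \left(-13 + u\right)$
$\frac{1}{l{\left(Y{\left(q{\left(6,-2 \right)} \right)} - -14 \right)} + 718} = \frac{1}{\left(\sqrt{3} \sqrt{6} - -14\right) \left(-25 + 2 \left(\sqrt{3} \sqrt{6} - -14\right)\right) + 718} = \frac{1}{\left(3 \sqrt{2} + 14\right) \left(-25 + 2 \left(3 \sqrt{2} + 14\right)\right) + 718} = \frac{1}{\left(14 + 3 \sqrt{2}\right) \left(-25 + 2 \left(14 + 3 \sqrt{2}\right)\right) + 718} = \frac{1}{\left(14 + 3 \sqrt{2}\right) \left(-25 + \left(28 + 6 \sqrt{2}\right)\right) + 718} = \frac{1}{\left(14 + 3 \sqrt{2}\right) \left(3 + 6 \sqrt{2}\right) + 718} = \frac{1}{\left(3 + 6 \sqrt{2}\right) \left(14 + 3 \sqrt{2}\right) + 718} = \frac{1}{718 + \left(3 + 6 \sqrt{2}\right) \left(14 + 3 \sqrt{2}\right)}$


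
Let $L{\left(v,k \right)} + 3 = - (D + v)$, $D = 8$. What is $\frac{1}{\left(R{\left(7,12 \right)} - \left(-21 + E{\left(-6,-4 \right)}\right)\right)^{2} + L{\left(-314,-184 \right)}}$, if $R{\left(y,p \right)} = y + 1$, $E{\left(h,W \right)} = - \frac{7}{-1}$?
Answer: $\frac{1}{787} \approx 0.0012706$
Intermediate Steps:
$E{\left(h,W \right)} = 7$ ($E{\left(h,W \right)} = \left(-7\right) \left(-1\right) = 7$)
$R{\left(y,p \right)} = 1 + y$
$L{\left(v,k \right)} = -11 - v$ ($L{\left(v,k \right)} = -3 - \left(8 + v\right) = -11 - v$)
$\frac{1}{\left(R{\left(7,12 \right)} - \left(-21 + E{\left(-6,-4 \right)}\right)\right)^{2} + L{\left(-314,-184 \right)}} = \frac{1}{\left(\left(1 + 7\right) + \left(21 - 7\right)\right)^{2} - -303} = \frac{1}{\left(8 + \left(21 - 7\right)\right)^{2} + \left(-11 + 314\right)} = \frac{1}{\left(8 + 14\right)^{2} + 303} = \frac{1}{22^{2} + 303} = \frac{1}{484 + 303} = \frac{1}{787}$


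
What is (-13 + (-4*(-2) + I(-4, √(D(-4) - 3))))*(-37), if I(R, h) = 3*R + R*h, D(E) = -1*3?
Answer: 629 + 148*I*√6 ≈ 629.0 + 362.52*I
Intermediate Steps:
D(E) = -3
(-13 + (-4*(-2) + I(-4, √(D(-4) - 3))))*(-37) = (-13 + (-4*(-2) - 4*(3 + √(-3 - 3))))*(-37) = (-13 + (8 - 4*(3 + √(-6))))*(-37) = (-13 + (8 - 4*(3 + I*√6)))*(-37) = (-13 + (8 + (-12 - 4*I*√6)))*(-37) = (-13 + (-4 - 4*I*√6))*(-37) = (-17 - 4*I*√6)*(-37) = 629 + 148*I*√6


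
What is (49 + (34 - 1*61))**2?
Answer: 484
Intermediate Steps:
(49 + (34 - 1*61))**2 = (49 + (34 - 61))**2 = (49 - 27)**2 = 22**2 = 484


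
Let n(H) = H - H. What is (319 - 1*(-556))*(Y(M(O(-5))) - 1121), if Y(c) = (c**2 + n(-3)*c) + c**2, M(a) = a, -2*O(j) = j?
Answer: -1939875/2 ≈ -9.6994e+5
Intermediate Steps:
n(H) = 0
O(j) = -j/2
Y(c) = 2*c**2 (Y(c) = (c**2 + 0*c) + c**2 = (c**2 + 0) + c**2 = c**2 + c**2 = 2*c**2)
(319 - 1*(-556))*(Y(M(O(-5))) - 1121) = (319 - 1*(-556))*(2*(-1/2*(-5))**2 - 1121) = (319 + 556)*(2*(5/2)**2 - 1121) = 875*(2*(25/4) - 1121) = 875*(25/2 - 1121) = 875*(-2217/2) = -1939875/2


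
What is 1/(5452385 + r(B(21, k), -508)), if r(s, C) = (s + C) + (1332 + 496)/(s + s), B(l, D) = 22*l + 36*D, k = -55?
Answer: 759/4136822024 ≈ 1.8347e-7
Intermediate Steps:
r(s, C) = C + s + 914/s (r(s, C) = (C + s) + 1828/((2*s)) = (C + s) + 1828*(1/(2*s)) = (C + s) + 914/s = C + s + 914/s)
1/(5452385 + r(B(21, k), -508)) = 1/(5452385 + (-508 + (22*21 + 36*(-55)) + 914/(22*21 + 36*(-55)))) = 1/(5452385 + (-508 + (462 - 1980) + 914/(462 - 1980))) = 1/(5452385 + (-508 - 1518 + 914/(-1518))) = 1/(5452385 + (-508 - 1518 + 914*(-1/1518))) = 1/(5452385 + (-508 - 1518 - 457/759)) = 1/(5452385 - 1538191/759) = 1/(4136822024/759) = 759/4136822024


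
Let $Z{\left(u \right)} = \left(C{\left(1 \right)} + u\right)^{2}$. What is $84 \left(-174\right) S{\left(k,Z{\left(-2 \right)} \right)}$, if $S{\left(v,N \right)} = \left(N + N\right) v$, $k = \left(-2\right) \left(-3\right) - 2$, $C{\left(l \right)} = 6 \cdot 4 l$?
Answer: $-56593152$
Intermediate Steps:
$C{\left(l \right)} = 24 l$
$k = 4$ ($k = 6 - 2 = 4$)
$Z{\left(u \right)} = \left(24 + u\right)^{2}$ ($Z{\left(u \right)} = \left(24 \cdot 1 + u\right)^{2} = \left(24 + u\right)^{2}$)
$S{\left(v,N \right)} = 2 N v$
$84 \left(-174\right) S{\left(k,Z{\left(-2 \right)} \right)} = 84 \left(-174\right) 2 \left(24 - 2\right)^{2} \cdot 4 = - 14616 \cdot 2 \cdot 22^{2} \cdot 4 = - 14616 \cdot 2 \cdot 484 \cdot 4 = \left(-14616\right) 3872 = -56593152$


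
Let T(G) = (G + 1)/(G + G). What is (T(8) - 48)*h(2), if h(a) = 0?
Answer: 0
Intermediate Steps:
T(G) = (1 + G)/(2*G) (T(G) = (1 + G)/((2*G)) = (1 + G)*(1/(2*G)) = (1 + G)/(2*G))
(T(8) - 48)*h(2) = ((1/2)*(1 + 8)/8 - 48)*0 = ((1/2)*(1/8)*9 - 48)*0 = (9/16 - 48)*0 = -759/16*0 = 0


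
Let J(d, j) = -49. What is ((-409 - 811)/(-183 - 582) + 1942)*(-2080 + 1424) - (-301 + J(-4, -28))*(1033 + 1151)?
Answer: -78121520/153 ≈ -5.1060e+5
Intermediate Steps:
((-409 - 811)/(-183 - 582) + 1942)*(-2080 + 1424) - (-301 + J(-4, -28))*(1033 + 1151) = ((-409 - 811)/(-183 - 582) + 1942)*(-2080 + 1424) - (-301 - 49)*(1033 + 1151) = (-1220/(-765) + 1942)*(-656) - (-350)*2184 = (-1220*(-1/765) + 1942)*(-656) - 1*(-764400) = (244/153 + 1942)*(-656) + 764400 = (297370/153)*(-656) + 764400 = -195074720/153 + 764400 = -78121520/153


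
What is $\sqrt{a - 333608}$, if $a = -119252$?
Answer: $2 i \sqrt{113215} \approx 672.95 i$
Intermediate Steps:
$\sqrt{a - 333608} = \sqrt{-119252 - 333608} = \sqrt{-452860} = 2 i \sqrt{113215}$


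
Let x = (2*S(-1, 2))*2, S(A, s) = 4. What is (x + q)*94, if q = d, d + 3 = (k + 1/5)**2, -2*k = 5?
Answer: 85963/50 ≈ 1719.3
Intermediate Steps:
k = -5/2 (k = -1/2*5 = -5/2 ≈ -2.5000)
d = 229/100 (d = -3 + (-5/2 + 1/5)**2 = -3 + (-23/10)**2 = -3 + 529/100 = 229/100 ≈ 2.2900)
q = 229/100 ≈ 2.2900
x = 16 (x = (2*4)*2 = 8*2 = 16)
(x + q)*94 = (16 + 229/100)*94 = (1829/100)*94 = 85963/50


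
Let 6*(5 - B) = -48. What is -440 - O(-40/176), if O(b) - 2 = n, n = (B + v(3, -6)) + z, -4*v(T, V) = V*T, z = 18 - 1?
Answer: -953/2 ≈ -476.50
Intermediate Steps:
z = 17
B = 13 (B = 5 - 1/6*(-48) = 5 + 8 = 13)
v(T, V) = -T*V/4 (v(T, V) = -V*T/4 = -T*V/4)
n = 69/2 (n = (13 - 1/4*3*(-6)) + 17 = (13 + 9/2) + 17 = 35/2 + 17 = 69/2 ≈ 34.500)
O(b) = 73/2 (O(b) = 2 + 69/2 = 73/2)
-440 - O(-40/176) = -440 - 1*73/2 = -440 - 73/2 = -953/2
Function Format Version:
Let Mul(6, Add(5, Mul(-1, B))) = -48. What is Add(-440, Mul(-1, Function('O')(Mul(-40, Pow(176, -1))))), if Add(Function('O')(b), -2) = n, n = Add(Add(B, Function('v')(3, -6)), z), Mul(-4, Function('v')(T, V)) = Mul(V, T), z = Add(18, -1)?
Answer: Rational(-953, 2) ≈ -476.50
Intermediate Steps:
z = 17
B = 13 (B = Add(5, Mul(Rational(-1, 6), -48)) = Add(5, 8) = 13)
Function('v')(T, V) = Mul(Rational(-1, 4), T, V) (Function('v')(T, V) = Mul(Rational(-1, 4), Mul(V, T)) = Mul(Rational(-1, 4), Mul(T, V)) = Mul(Rational(-1, 4), T, V))
n = Rational(69, 2) (n = Add(Add(13, Mul(Rational(-1, 4), 3, -6)), 17) = Add(Add(13, Rational(9, 2)), 17) = Add(Rational(35, 2), 17) = Rational(69, 2) ≈ 34.500)
Function('O')(b) = Rational(73, 2) (Function('O')(b) = Add(2, Rational(69, 2)) = Rational(73, 2))
Add(-440, Mul(-1, Function('O')(Mul(-40, Pow(176, -1))))) = Add(-440, Mul(-1, Rational(73, 2))) = Add(-440, Rational(-73, 2)) = Rational(-953, 2)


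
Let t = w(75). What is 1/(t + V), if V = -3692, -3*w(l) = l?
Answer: -1/3717 ≈ -0.00026903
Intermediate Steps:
w(l) = -l/3
t = -25 (t = -⅓*75 = -25)
1/(t + V) = 1/(-25 - 3692) = 1/(-3717) = -1/3717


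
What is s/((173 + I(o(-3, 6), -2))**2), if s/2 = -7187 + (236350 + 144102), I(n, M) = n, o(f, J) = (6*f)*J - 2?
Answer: 746530/3969 ≈ 188.09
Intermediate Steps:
o(f, J) = -2 + 6*J*f (o(f, J) = 6*J*f - 2 = -2 + 6*J*f)
s = 746530 (s = 2*(-7187 + (236350 + 144102)) = 2*(-7187 + 380452) = 2*373265 = 746530)
s/((173 + I(o(-3, 6), -2))**2) = 746530/((173 + (-2 + 6*6*(-3)))**2) = 746530/((173 + (-2 - 108))**2) = 746530/((173 - 110)**2) = 746530/(63**2) = 746530/3969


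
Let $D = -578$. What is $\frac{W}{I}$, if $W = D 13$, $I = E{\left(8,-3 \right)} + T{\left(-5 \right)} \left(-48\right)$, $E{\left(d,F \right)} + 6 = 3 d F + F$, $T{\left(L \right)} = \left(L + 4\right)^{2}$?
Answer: $\frac{7514}{129} \approx 58.248$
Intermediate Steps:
$T{\left(L \right)} = \left(4 + L\right)^{2}$
$E{\left(d,F \right)} = -6 + F + 3 F d$ ($E{\left(d,F \right)} = -6 + \left(3 d F + F\right) = -6 + \left(3 F d + F\right) = -6 + \left(F + 3 F d\right) = -6 + F + 3 F d$)
$I = -129$ ($I = \left(-6 - 3 + 3 \left(-3\right) 8\right) + \left(4 - 5\right)^{2} \left(-48\right) = \left(-6 - 3 - 72\right) + \left(-1\right)^{2} \left(-48\right) = -81 + 1 \left(-48\right) = -81 - 48 = -129$)
$W = -7514$ ($W = \left(-578\right) 13 = -7514$)
$\frac{W}{I} = - \frac{7514}{-129} = \left(-7514\right) \left(- \frac{1}{129}\right) = \frac{7514}{129}$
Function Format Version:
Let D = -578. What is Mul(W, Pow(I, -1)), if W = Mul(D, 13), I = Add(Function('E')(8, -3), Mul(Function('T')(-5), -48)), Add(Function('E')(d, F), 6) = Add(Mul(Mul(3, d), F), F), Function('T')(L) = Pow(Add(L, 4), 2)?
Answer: Rational(7514, 129) ≈ 58.248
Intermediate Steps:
Function('T')(L) = Pow(Add(4, L), 2)
Function('E')(d, F) = Add(-6, F, Mul(3, F, d)) (Function('E')(d, F) = Add(-6, Add(Mul(Mul(3, d), F), F)) = Add(-6, Add(Mul(3, F, d), F)) = Add(-6, Add(F, Mul(3, F, d))) = Add(-6, F, Mul(3, F, d)))
I = -129 (I = Add(Add(-6, -3, Mul(3, -3, 8)), Mul(Pow(Add(4, -5), 2), -48)) = Add(Add(-6, -3, -72), Mul(Pow(-1, 2), -48)) = Add(-81, Mul(1, -48)) = Add(-81, -48) = -129)
W = -7514 (W = Mul(-578, 13) = -7514)
Mul(W, Pow(I, -1)) = Mul(-7514, Pow(-129, -1)) = Mul(-7514, Rational(-1, 129)) = Rational(7514, 129)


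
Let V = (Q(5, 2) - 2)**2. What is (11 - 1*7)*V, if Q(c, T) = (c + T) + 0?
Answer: 100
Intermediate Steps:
Q(c, T) = T + c (Q(c, T) = (T + c) + 0 = T + c)
V = 25 (V = ((2 + 5) - 2)**2 = (7 - 2)**2 = 5**2 = 25)
(11 - 1*7)*V = (11 - 1*7)*25 = (11 - 7)*25 = 4*25 = 100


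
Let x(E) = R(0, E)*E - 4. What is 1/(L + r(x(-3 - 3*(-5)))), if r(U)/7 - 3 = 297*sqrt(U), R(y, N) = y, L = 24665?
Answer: 12343/313343780 - 2079*I/313343780 ≈ 3.9391e-5 - 6.6349e-6*I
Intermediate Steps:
x(E) = -4 (x(E) = 0*E - 4 = 0 - 4 = -4)
r(U) = 21 + 2079*sqrt(U) (r(U) = 21 + 7*(297*sqrt(U)) = 21 + 2079*sqrt(U))
1/(L + r(x(-3 - 3*(-5)))) = 1/(24665 + (21 + 2079*sqrt(-4))) = 1/(24665 + (21 + 2079*(2*I))) = 1/(24665 + (21 + 4158*I)) = 1/(24686 + 4158*I) = (24686 - 4158*I)/626687560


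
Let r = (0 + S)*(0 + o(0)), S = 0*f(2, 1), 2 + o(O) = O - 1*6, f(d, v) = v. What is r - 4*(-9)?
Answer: 36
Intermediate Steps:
o(O) = -8 + O (o(O) = -2 + (O - 1*6) = -2 + (O - 6) = -2 + (-6 + O) = -8 + O)
S = 0 (S = 0*1 = 0)
r = 0 (r = (0 + 0)*(0 + (-8 + 0)) = 0*(0 - 8) = 0*(-8) = 0)
r - 4*(-9) = 0 - 4*(-9) = 0 + 36 = 36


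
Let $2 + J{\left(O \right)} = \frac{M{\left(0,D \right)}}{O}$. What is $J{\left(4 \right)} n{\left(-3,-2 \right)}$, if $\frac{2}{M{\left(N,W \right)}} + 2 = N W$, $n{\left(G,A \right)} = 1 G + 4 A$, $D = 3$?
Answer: $\frac{99}{4} \approx 24.75$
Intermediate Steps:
$n{\left(G,A \right)} = G + 4 A$
$M{\left(N,W \right)} = \frac{2}{-2 + N W}$
$J{\left(O \right)} = -2 - \frac{1}{O}$ ($J{\left(O \right)} = -2 + \frac{2 \frac{1}{-2 + 0 \cdot 3}}{O} = -2 + \frac{2 \frac{1}{-2 + 0}}{O} = -2 + \frac{2 \frac{1}{-2}}{O} = -2 + \frac{2 \left(- \frac{1}{2}\right)}{O} = -2 - \frac{1}{O}$)
$J{\left(4 \right)} n{\left(-3,-2 \right)} = \left(-2 - \frac{1}{4}\right) \left(-3 + 4 \left(-2\right)\right) = \left(-2 - \frac{1}{4}\right) \left(-3 - 8\right) = \left(-2 - \frac{1}{4}\right) \left(-11\right) = \left(- \frac{9}{4}\right) \left(-11\right) = \frac{99}{4}$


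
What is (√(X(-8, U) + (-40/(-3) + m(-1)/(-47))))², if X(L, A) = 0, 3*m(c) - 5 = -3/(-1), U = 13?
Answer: 624/47 ≈ 13.277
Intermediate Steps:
m(c) = 8/3 (m(c) = 5/3 + (-3/(-1))/3 = 5/3 + (-3*(-1))/3 = 5/3 + (⅓)*3 = 5/3 + 1 = 8/3)
(√(X(-8, U) + (-40/(-3) + m(-1)/(-47))))² = (√(0 + (-40/(-3) + (8/3)/(-47))))² = (√(0 + (-40*(-⅓) + (8/3)*(-1/47))))² = (√(0 + (40/3 - 8/141)))² = (√(0 + 624/47))² = (√(624/47))² = (4*√1833/47)² = 624/47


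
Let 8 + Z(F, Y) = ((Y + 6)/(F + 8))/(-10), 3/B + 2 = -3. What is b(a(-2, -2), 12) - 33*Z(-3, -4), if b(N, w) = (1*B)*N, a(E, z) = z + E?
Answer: 6693/25 ≈ 267.72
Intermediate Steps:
B = -3/5 (B = 3/(-2 - 3) = 3/(-5) = 3*(-1/5) = -3/5 ≈ -0.60000)
a(E, z) = E + z
Z(F, Y) = -8 - (6 + Y)/(10*(8 + F)) (Z(F, Y) = -8 + ((Y + 6)/(F + 8))/(-10) = -8 + ((6 + Y)/(8 + F))*(-1/10) = -8 - (6 + Y)/(10*(8 + F)))
b(N, w) = -3*N/5 (b(N, w) = (1*(-3/5))*N = -3*N/5)
b(a(-2, -2), 12) - 33*Z(-3, -4) = -3*(-2 - 2)/5 - 33*(-646 - 1*(-4) - 80*(-3))/(10*(8 - 3)) = -3/5*(-4) - 33*(-646 + 4 + 240)/(10*5) = 12/5 - 33*(-402)/(10*5) = 12/5 - 33*(-201/25) = 12/5 + 6633/25 = 6693/25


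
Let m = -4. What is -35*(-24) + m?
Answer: 836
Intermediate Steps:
-35*(-24) + m = -35*(-24) - 4 = 840 - 4 = 836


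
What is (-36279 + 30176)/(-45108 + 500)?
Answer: 359/2624 ≈ 0.13681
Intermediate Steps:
(-36279 + 30176)/(-45108 + 500) = -6103/(-44608) = -6103*(-1/44608) = 359/2624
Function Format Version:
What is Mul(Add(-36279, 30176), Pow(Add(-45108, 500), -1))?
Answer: Rational(359, 2624) ≈ 0.13681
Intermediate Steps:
Mul(Add(-36279, 30176), Pow(Add(-45108, 500), -1)) = Mul(-6103, Pow(-44608, -1)) = Mul(-6103, Rational(-1, 44608)) = Rational(359, 2624)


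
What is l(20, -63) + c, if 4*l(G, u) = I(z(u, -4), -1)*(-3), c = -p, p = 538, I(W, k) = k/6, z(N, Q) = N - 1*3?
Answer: -4303/8 ≈ -537.88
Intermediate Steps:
z(N, Q) = -3 + N (z(N, Q) = N - 3 = -3 + N)
I(W, k) = k/6 (I(W, k) = k*(1/6) = k/6)
c = -538 (c = -1*538 = -538)
l(G, u) = 1/8 (l(G, u) = (((1/6)*(-1))*(-3))/4 = (-1/6*(-3))/4 = (1/4)*(1/2) = 1/8)
l(20, -63) + c = 1/8 - 538 = -4303/8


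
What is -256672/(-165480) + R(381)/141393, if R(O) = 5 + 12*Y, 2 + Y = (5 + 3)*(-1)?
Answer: 215908297/139272105 ≈ 1.5503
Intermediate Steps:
Y = -10 (Y = -2 + (5 + 3)*(-1) = -2 + 8*(-1) = -2 - 8 = -10)
R(O) = -115 (R(O) = 5 + 12*(-10) = 5 - 120 = -115)
-256672/(-165480) + R(381)/141393 = -256672/(-165480) - 115/141393 = -256672*(-1/165480) - 115*1/141393 = 32084/20685 - 115/141393 = 215908297/139272105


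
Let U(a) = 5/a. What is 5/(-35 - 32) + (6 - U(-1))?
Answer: 732/67 ≈ 10.925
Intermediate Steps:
5/(-35 - 32) + (6 - U(-1)) = 5/(-35 - 32) + (6 - 5/(-1)) = 5/(-67) + (6 - 5*(-1)) = -1/67*5 + (6 - 1*(-5)) = -5/67 + (6 + 5) = -5/67 + 11 = 732/67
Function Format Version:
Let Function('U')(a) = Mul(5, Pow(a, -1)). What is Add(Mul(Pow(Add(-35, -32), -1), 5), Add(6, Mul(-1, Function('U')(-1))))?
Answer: Rational(732, 67) ≈ 10.925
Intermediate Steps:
Add(Mul(Pow(Add(-35, -32), -1), 5), Add(6, Mul(-1, Function('U')(-1)))) = Add(Mul(Pow(Add(-35, -32), -1), 5), Add(6, Mul(-1, Mul(5, Pow(-1, -1))))) = Add(Mul(Pow(-67, -1), 5), Add(6, Mul(-1, Mul(5, -1)))) = Add(Mul(Rational(-1, 67), 5), Add(6, Mul(-1, -5))) = Add(Rational(-5, 67), Add(6, 5)) = Add(Rational(-5, 67), 11) = Rational(732, 67)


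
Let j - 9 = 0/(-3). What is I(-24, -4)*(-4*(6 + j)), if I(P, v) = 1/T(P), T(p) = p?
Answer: 5/2 ≈ 2.5000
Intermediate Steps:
j = 9 (j = 9 + 0/(-3) = 9 + 0*(-1/3) = 9 + 0 = 9)
I(P, v) = 1/P
I(-24, -4)*(-4*(6 + j)) = (-4*(6 + 9))/(-24) = -(-1)*15/6 = -1/24*(-60) = 5/2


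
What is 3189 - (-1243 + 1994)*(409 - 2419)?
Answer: 1512699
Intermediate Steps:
3189 - (-1243 + 1994)*(409 - 2419) = 3189 - 751*(-2010) = 3189 - 1*(-1509510) = 3189 + 1509510 = 1512699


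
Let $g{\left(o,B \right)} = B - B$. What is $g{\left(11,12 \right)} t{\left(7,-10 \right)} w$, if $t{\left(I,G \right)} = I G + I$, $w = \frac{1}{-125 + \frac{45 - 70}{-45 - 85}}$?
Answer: $0$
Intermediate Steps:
$g{\left(o,B \right)} = 0$
$w = - \frac{26}{3245}$ ($w = \frac{1}{-125 - \frac{25}{-130}} = \frac{1}{-125 - - \frac{5}{26}} = \frac{1}{-125 + \frac{5}{26}} = \frac{1}{- \frac{3245}{26}} = - \frac{26}{3245} \approx -0.0080123$)
$t{\left(I,G \right)} = I + G I$ ($t{\left(I,G \right)} = G I + I = I + G I$)
$g{\left(11,12 \right)} t{\left(7,-10 \right)} w = 0 \cdot 7 \left(1 - 10\right) \left(- \frac{26}{3245}\right) = 0 \cdot 7 \left(-9\right) \left(- \frac{26}{3245}\right) = 0 \left(-63\right) \left(- \frac{26}{3245}\right) = 0 \left(- \frac{26}{3245}\right) = 0$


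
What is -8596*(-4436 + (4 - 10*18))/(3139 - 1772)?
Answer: 39644752/1367 ≈ 29001.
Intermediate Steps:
-8596*(-4436 + (4 - 10*18))/(3139 - 1772) = -8596/(1367/(-4436 + (4 - 180))) = -8596/(1367/(-4436 - 176)) = -8596/(1367/(-4612)) = -8596/(1367*(-1/4612)) = -8596/(-1367/4612) = -8596*(-4612/1367) = 39644752/1367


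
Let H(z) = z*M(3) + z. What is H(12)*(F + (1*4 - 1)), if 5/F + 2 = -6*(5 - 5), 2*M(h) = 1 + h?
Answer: 18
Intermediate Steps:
M(h) = ½ + h/2 (M(h) = (1 + h)/2 = ½ + h/2)
H(z) = 3*z (H(z) = z*(½ + (½)*3) + z = z*(½ + 3/2) + z = z*2 + z = 2*z + z = 3*z)
F = -5/2 (F = 5/(-2 - 6*(5 - 5)) = 5/(-2 - 6*0) = 5/(-2 + 0) = 5/(-2) = 5*(-½) = -5/2 ≈ -2.5000)
H(12)*(F + (1*4 - 1)) = (3*12)*(-5/2 + (1*4 - 1)) = 36*(-5/2 + (4 - 1)) = 36*(-5/2 + 3) = 36*(½) = 18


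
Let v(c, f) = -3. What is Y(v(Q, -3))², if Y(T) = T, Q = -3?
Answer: 9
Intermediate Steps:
Y(v(Q, -3))² = (-3)² = 9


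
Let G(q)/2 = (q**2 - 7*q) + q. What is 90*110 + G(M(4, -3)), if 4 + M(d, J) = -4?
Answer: 10124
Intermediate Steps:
M(d, J) = -8 (M(d, J) = -4 - 4 = -8)
G(q) = -12*q + 2*q**2 (G(q) = 2*((q**2 - 7*q) + q) = 2*(q**2 - 6*q) = -12*q + 2*q**2)
90*110 + G(M(4, -3)) = 90*110 + 2*(-8)*(-6 - 8) = 9900 + 2*(-8)*(-14) = 9900 + 224 = 10124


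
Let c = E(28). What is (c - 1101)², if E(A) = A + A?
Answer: 1092025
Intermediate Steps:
E(A) = 2*A
c = 56 (c = 2*28 = 56)
(c - 1101)² = (56 - 1101)² = (-1045)² = 1092025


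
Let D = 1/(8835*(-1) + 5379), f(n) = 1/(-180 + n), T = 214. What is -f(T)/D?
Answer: 1728/17 ≈ 101.65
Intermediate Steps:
D = -1/3456 (D = 1/(-8835 + 5379) = 1/(-3456) = -1/3456 ≈ -0.00028935)
-f(T)/D = -1/((-180 + 214)*(-1/3456)) = -(-3456)/34 = -1*(-1728/17) = 1728/17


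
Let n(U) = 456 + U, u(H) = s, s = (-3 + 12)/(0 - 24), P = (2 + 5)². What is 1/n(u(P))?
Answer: 8/3645 ≈ 0.0021948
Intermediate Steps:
P = 49 (P = 7² = 49)
s = -3/8 (s = 9/(-24) = 9*(-1/24) = -3/8 ≈ -0.37500)
u(H) = -3/8
1/n(u(P)) = 1/(456 - 3/8) = 1/(3645/8) = 8/3645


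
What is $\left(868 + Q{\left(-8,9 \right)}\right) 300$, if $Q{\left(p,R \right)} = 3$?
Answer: $261300$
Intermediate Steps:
$\left(868 + Q{\left(-8,9 \right)}\right) 300 = \left(868 + 3\right) 300 = 871 \cdot 300 = 261300$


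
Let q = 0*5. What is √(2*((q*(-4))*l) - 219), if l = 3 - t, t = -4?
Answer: I*√219 ≈ 14.799*I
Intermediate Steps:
q = 0
l = 7 (l = 3 - 1*(-4) = 3 + 4 = 7)
√(2*((q*(-4))*l) - 219) = √(2*((0*(-4))*7) - 219) = √(2*(0*7) - 219) = √(2*0 - 219) = √(0 - 219) = √(-219) = I*√219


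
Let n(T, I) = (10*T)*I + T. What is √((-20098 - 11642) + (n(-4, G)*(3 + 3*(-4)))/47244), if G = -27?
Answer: I*√491972193219/3937 ≈ 178.16*I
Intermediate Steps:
n(T, I) = T + 10*I*T (n(T, I) = 10*I*T + T = T + 10*I*T)
√((-20098 - 11642) + (n(-4, G)*(3 + 3*(-4)))/47244) = √((-20098 - 11642) + ((-4*(1 + 10*(-27)))*(3 + 3*(-4)))/47244) = √(-31740 + ((-4*(1 - 270))*(3 - 12))*(1/47244)) = √(-31740 + (-4*(-269)*(-9))*(1/47244)) = √(-31740 + (1076*(-9))*(1/47244)) = √(-31740 - 9684*1/47244) = √(-31740 - 807/3937) = √(-124961187/3937) = I*√491972193219/3937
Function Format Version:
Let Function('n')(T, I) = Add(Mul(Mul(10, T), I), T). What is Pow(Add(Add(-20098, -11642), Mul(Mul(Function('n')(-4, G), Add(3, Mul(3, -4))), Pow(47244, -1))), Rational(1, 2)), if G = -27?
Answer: Mul(Rational(1, 3937), I, Pow(491972193219, Rational(1, 2))) ≈ Mul(178.16, I)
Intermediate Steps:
Function('n')(T, I) = Add(T, Mul(10, I, T)) (Function('n')(T, I) = Add(Mul(10, I, T), T) = Add(T, Mul(10, I, T)))
Pow(Add(Add(-20098, -11642), Mul(Mul(Function('n')(-4, G), Add(3, Mul(3, -4))), Pow(47244, -1))), Rational(1, 2)) = Pow(Add(Add(-20098, -11642), Mul(Mul(Mul(-4, Add(1, Mul(10, -27))), Add(3, Mul(3, -4))), Pow(47244, -1))), Rational(1, 2)) = Pow(Add(-31740, Mul(Mul(Mul(-4, Add(1, -270)), Add(3, -12)), Rational(1, 47244))), Rational(1, 2)) = Pow(Add(-31740, Mul(Mul(Mul(-4, -269), -9), Rational(1, 47244))), Rational(1, 2)) = Pow(Add(-31740, Mul(Mul(1076, -9), Rational(1, 47244))), Rational(1, 2)) = Pow(Add(-31740, Mul(-9684, Rational(1, 47244))), Rational(1, 2)) = Pow(Add(-31740, Rational(-807, 3937)), Rational(1, 2)) = Pow(Rational(-124961187, 3937), Rational(1, 2)) = Mul(Rational(1, 3937), I, Pow(491972193219, Rational(1, 2)))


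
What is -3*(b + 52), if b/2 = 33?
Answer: -354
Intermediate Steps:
b = 66 (b = 2*33 = 66)
-3*(b + 52) = -3*(66 + 52) = -3*118 = -354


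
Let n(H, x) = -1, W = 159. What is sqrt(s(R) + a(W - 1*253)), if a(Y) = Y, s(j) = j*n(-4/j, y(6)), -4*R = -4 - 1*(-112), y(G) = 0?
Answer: I*sqrt(67) ≈ 8.1853*I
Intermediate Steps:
R = -27 (R = -(-4 - 1*(-112))/4 = -(-4 + 112)/4 = -1/4*108 = -27)
s(j) = -j (s(j) = j*(-1) = -j)
sqrt(s(R) + a(W - 1*253)) = sqrt(-1*(-27) + (159 - 1*253)) = sqrt(27 + (159 - 253)) = sqrt(27 - 94) = sqrt(-67) = I*sqrt(67)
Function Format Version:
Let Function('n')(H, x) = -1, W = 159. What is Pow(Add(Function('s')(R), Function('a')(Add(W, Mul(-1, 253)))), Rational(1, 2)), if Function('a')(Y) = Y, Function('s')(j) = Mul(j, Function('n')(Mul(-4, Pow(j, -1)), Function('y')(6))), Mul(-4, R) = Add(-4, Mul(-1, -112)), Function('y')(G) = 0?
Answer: Mul(I, Pow(67, Rational(1, 2))) ≈ Mul(8.1853, I)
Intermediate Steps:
R = -27 (R = Mul(Rational(-1, 4), Add(-4, Mul(-1, -112))) = Mul(Rational(-1, 4), Add(-4, 112)) = Mul(Rational(-1, 4), 108) = -27)
Function('s')(j) = Mul(-1, j) (Function('s')(j) = Mul(j, -1) = Mul(-1, j))
Pow(Add(Function('s')(R), Function('a')(Add(W, Mul(-1, 253)))), Rational(1, 2)) = Pow(Add(Mul(-1, -27), Add(159, Mul(-1, 253))), Rational(1, 2)) = Pow(Add(27, Add(159, -253)), Rational(1, 2)) = Pow(Add(27, -94), Rational(1, 2)) = Pow(-67, Rational(1, 2)) = Mul(I, Pow(67, Rational(1, 2)))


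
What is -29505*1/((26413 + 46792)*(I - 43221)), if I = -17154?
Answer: 281/42092875 ≈ 6.6757e-6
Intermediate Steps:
-29505*1/((26413 + 46792)*(I - 43221)) = -29505*1/((-17154 - 43221)*(26413 + 46792)) = -29505/((-60375*73205)) = -29505/(-4419751875) = -29505*(-1/4419751875) = 281/42092875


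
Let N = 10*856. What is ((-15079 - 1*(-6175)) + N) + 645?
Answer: 301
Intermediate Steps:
N = 8560
((-15079 - 1*(-6175)) + N) + 645 = ((-15079 - 1*(-6175)) + 8560) + 645 = ((-15079 + 6175) + 8560) + 645 = (-8904 + 8560) + 645 = -344 + 645 = 301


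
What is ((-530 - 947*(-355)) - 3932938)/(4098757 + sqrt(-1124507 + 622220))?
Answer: -14744388877231/16799809447336 + 3597283*I*sqrt(502287)/16799809447336 ≈ -0.87765 + 0.00015176*I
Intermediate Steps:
((-530 - 947*(-355)) - 3932938)/(4098757 + sqrt(-1124507 + 622220)) = ((-530 + 336185) - 3932938)/(4098757 + sqrt(-502287)) = (335655 - 3932938)/(4098757 + I*sqrt(502287)) = -3597283/(4098757 + I*sqrt(502287))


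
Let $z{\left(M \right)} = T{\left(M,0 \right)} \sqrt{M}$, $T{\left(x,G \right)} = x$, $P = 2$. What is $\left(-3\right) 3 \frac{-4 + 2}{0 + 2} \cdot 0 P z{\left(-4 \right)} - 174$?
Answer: $-174$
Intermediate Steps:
$z{\left(M \right)} = M^{\frac{3}{2}}$ ($z{\left(M \right)} = M \sqrt{M} = M^{\frac{3}{2}}$)
$\left(-3\right) 3 \frac{-4 + 2}{0 + 2} \cdot 0 P z{\left(-4 \right)} - 174 = \left(-3\right) 3 \frac{-4 + 2}{0 + 2} \cdot 0 \cdot 2 \left(-4\right)^{\frac{3}{2}} - 174 = - 9 \left(- \frac{2}{2}\right) 0 \left(- 8 i\right) - 174 = - 9 \left(\left(-2\right) \frac{1}{2}\right) 0 - 174 = \left(-9\right) \left(-1\right) 0 - 174 = 9 \cdot 0 - 174 = 0 - 174 = -174$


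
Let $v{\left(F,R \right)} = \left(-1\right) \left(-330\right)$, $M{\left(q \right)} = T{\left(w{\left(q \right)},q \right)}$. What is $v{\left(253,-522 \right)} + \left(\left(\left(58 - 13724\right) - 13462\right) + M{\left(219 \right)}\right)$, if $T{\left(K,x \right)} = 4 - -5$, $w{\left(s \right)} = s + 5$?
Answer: $-26789$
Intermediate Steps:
$w{\left(s \right)} = 5 + s$
$T{\left(K,x \right)} = 9$ ($T{\left(K,x \right)} = 4 + 5 = 9$)
$M{\left(q \right)} = 9$
$v{\left(F,R \right)} = 330$
$v{\left(253,-522 \right)} + \left(\left(\left(58 - 13724\right) - 13462\right) + M{\left(219 \right)}\right) = 330 + \left(\left(\left(58 - 13724\right) - 13462\right) + 9\right) = 330 + \left(\left(-13666 - 13462\right) + 9\right) = 330 + \left(-27128 + 9\right) = 330 - 27119 = -26789$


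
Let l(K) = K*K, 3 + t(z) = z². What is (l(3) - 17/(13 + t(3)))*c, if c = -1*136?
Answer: -20944/19 ≈ -1102.3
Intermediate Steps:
t(z) = -3 + z²
l(K) = K²
c = -136
(l(3) - 17/(13 + t(3)))*c = (3² - 17/(13 + (-3 + 3²)))*(-136) = (9 - 17/(13 + (-3 + 9)))*(-136) = (9 - 17/(13 + 6))*(-136) = (9 - 17/19)*(-136) = (154/19)*(-136) = -20944/19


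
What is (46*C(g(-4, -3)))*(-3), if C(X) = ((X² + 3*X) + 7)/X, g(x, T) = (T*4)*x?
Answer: -56465/8 ≈ -7058.1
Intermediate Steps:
g(x, T) = 4*T*x (g(x, T) = (4*T)*x = 4*T*x)
C(X) = (7 + X² + 3*X)/X
(46*C(g(-4, -3)))*(-3) = (46*(3 + 4*(-3)*(-4) + 7/((4*(-3)*(-4)))))*(-3) = (46*(3 + 48 + 7/48))*(-3) = (46*(2455/48))*(-3) = (56465/24)*(-3) = -56465/8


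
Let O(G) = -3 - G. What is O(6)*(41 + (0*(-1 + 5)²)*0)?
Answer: -369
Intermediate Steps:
O(6)*(41 + (0*(-1 + 5)²)*0) = (-3 - 1*6)*(41 + (0*(-1 + 5)²)*0) = (-3 - 6)*(41 + (0*4²)*0) = -9*(41 + (0*16)*0) = -9*(41 + 0*0) = -9*(41 + 0) = -9*41 = -369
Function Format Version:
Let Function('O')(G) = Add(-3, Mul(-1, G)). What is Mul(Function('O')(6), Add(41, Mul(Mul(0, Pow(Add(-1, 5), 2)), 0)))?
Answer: -369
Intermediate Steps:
Mul(Function('O')(6), Add(41, Mul(Mul(0, Pow(Add(-1, 5), 2)), 0))) = Mul(Add(-3, Mul(-1, 6)), Add(41, Mul(Mul(0, Pow(Add(-1, 5), 2)), 0))) = Mul(Add(-3, -6), Add(41, Mul(Mul(0, Pow(4, 2)), 0))) = Mul(-9, Add(41, Mul(Mul(0, 16), 0))) = Mul(-9, Add(41, Mul(0, 0))) = Mul(-9, Add(41, 0)) = Mul(-9, 41) = -369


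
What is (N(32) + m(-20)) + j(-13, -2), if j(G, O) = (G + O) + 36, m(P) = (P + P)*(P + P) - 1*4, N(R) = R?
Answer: 1649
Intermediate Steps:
m(P) = -4 + 4*P² (m(P) = (2*P)*(2*P) - 4 = 4*P² - 4 = -4 + 4*P²)
j(G, O) = 36 + G + O
(N(32) + m(-20)) + j(-13, -2) = (32 + (-4 + 4*(-20)²)) + (36 - 13 - 2) = (32 + (-4 + 4*400)) + 21 = (32 + (-4 + 1600)) + 21 = (32 + 1596) + 21 = 1628 + 21 = 1649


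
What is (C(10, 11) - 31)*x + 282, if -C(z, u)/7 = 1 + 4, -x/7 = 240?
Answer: 111162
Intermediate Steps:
x = -1680 (x = -7*240 = -1680)
C(z, u) = -35 (C(z, u) = -7*(1 + 4) = -7*5 = -35)
(C(10, 11) - 31)*x + 282 = (-35 - 31)*(-1680) + 282 = -66*(-1680) + 282 = 110880 + 282 = 111162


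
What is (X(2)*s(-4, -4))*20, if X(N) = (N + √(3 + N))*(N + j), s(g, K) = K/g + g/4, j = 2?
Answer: 0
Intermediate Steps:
s(g, K) = g/4 + K/g (s(g, K) = K/g + g*(¼) = K/g + g/4 = g/4 + K/g)
X(N) = (2 + N)*(N + √(3 + N)) (X(N) = (N + √(3 + N))*(N + 2) = (N + √(3 + N))*(2 + N) = (2 + N)*(N + √(3 + N)))
(X(2)*s(-4, -4))*20 = ((2² + 2*2 + 2*√(3 + 2) + 2*√(3 + 2))*((¼)*(-4) - 4/(-4)))*20 = ((4 + 4 + 2*√5 + 2*√5)*(-1 - 4*(-¼)))*20 = ((8 + 4*√5)*(-1 + 1))*20 = ((8 + 4*√5)*0)*20 = 0*20 = 0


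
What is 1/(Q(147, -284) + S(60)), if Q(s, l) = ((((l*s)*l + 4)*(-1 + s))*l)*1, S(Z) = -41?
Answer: -1/491615262345 ≈ -2.0341e-12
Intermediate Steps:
Q(s, l) = l*(-1 + s)*(4 + s*l²) (Q(s, l) = (((s*l² + 4)*(-1 + s))*l)*1 = (((4 + s*l²)*(-1 + s))*l)*1 = (((-1 + s)*(4 + s*l²))*l)*1 = (l*(-1 + s)*(4 + s*l²))*1 = l*(-1 + s)*(4 + s*l²))
1/(Q(147, -284) + S(60)) = 1/(-284*(-4 + 4*147 + (-284)²*147² - 1*147*(-284)²) - 41) = 1/(-284*(-4 + 588 + 80656*21609 - 1*147*80656) - 41) = 1/(-284*(-4 + 588 + 1742895504 - 11856432) - 41) = 1/(-284*1731039656 - 41) = 1/(-491615262304 - 41) = 1/(-491615262345) = -1/491615262345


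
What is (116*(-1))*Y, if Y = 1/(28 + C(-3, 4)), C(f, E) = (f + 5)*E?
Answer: -29/9 ≈ -3.2222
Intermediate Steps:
C(f, E) = E*(5 + f) (C(f, E) = (5 + f)*E = E*(5 + f))
Y = 1/36 (Y = 1/(28 + 4*(5 - 3)) = 1/(28 + 4*2) = 1/(28 + 8) = 1/36 ≈ 0.027778)
(116*(-1))*Y = (116*(-1))*(1/36) = -116*1/36 = -29/9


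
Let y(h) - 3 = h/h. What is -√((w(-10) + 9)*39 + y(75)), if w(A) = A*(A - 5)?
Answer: -√6205 ≈ -78.772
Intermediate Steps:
w(A) = A*(-5 + A)
y(h) = 4 (y(h) = 3 + h/h = 3 + 1 = 4)
-√((w(-10) + 9)*39 + y(75)) = -√((-10*(-5 - 10) + 9)*39 + 4) = -√((-10*(-15) + 9)*39 + 4) = -√((150 + 9)*39 + 4) = -√(159*39 + 4) = -√(6201 + 4) = -√6205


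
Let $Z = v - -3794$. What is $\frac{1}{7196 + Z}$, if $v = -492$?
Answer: $\frac{1}{10498} \approx 9.5256 \cdot 10^{-5}$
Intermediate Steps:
$Z = 3302$ ($Z = -492 - -3794 = -492 + 3794 = 3302$)
$\frac{1}{7196 + Z} = \frac{1}{7196 + 3302} = \frac{1}{10498}$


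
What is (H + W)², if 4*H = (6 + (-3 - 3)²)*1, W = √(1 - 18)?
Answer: 373/4 + 21*I*√17 ≈ 93.25 + 86.585*I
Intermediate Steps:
W = I*√17 (W = √(-17) = I*√17 ≈ 4.1231*I)
H = 21/2 (H = ((6 + (-3 - 3)²)*1)/4 = ((6 + (-6)²)*1)/4 = ((6 + 36)*1)/4 = (42*1)/4 = (¼)*42 = 21/2 ≈ 10.500)
(H + W)² = (21/2 + I*√17)²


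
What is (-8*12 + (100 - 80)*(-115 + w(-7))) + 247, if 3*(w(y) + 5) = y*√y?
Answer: -2249 - 140*I*√7/3 ≈ -2249.0 - 123.47*I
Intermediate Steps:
w(y) = -5 + y^(3/2)/3 (w(y) = -5 + (y*√y)/3 = -5 + y^(3/2)/3)
(-8*12 + (100 - 80)*(-115 + w(-7))) + 247 = (-8*12 + (100 - 80)*(-115 + (-5 + (-7)^(3/2)/3))) + 247 = (-96 + 20*(-115 + (-5 + (-7*I*√7)/3))) + 247 = (-96 + 20*(-115 + (-5 - 7*I*√7/3))) + 247 = (-96 + 20*(-120 - 7*I*√7/3)) + 247 = (-96 + (-2400 - 140*I*√7/3)) + 247 = (-2496 - 140*I*√7/3) + 247 = -2249 - 140*I*√7/3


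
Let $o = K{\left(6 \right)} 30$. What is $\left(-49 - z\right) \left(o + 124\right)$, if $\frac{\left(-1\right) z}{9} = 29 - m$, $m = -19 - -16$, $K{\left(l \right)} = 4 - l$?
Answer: $15296$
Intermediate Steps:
$m = -3$ ($m = -19 + 16 = -3$)
$o = -60$ ($o = \left(4 - 6\right) 30 = \left(-2\right) 30 = -60$)
$z = -288$ ($z = - 9 \left(29 - -3\right) = - 9 \left(29 + 3\right) = \left(-9\right) 32 = -288$)
$\left(-49 - z\right) \left(o + 124\right) = \left(-49 - -288\right) \left(-60 + 124\right) = \left(-49 + 288\right) 64 = 239 \cdot 64 = 15296$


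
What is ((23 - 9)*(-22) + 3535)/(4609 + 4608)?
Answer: 3227/9217 ≈ 0.35011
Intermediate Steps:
((23 - 9)*(-22) + 3535)/(4609 + 4608) = (14*(-22) + 3535)/9217 = (-308 + 3535)*(1/9217) = 3227*(1/9217) = 3227/9217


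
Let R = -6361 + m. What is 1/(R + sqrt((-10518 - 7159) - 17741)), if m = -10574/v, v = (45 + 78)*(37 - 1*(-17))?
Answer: -35086643964/223437313141181 - 11029041*I*sqrt(35418)/446874626282362 ≈ -0.00015703 - 4.6448e-6*I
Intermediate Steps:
v = 6642 (v = 123*(37 + 17) = 123*54 = 6642)
m = -5287/3321 (m = -10574/6642 = -10574*1/6642 = -5287/3321 ≈ -1.5920)
R = -21130168/3321 (R = -6361 - 5287/3321 = -21130168/3321 ≈ -6362.6)
1/(R + sqrt((-10518 - 7159) - 17741)) = 1/(-21130168/3321 + sqrt((-10518 - 7159) - 17741)) = 1/(-21130168/3321 + sqrt(-17677 - 17741)) = 1/(-21130168/3321 + sqrt(-35418)) = 1/(-21130168/3321 + I*sqrt(35418))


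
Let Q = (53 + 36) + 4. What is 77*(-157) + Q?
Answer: -11996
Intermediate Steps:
Q = 93 (Q = 89 + 4 = 93)
77*(-157) + Q = 77*(-157) + 93 = -12089 + 93 = -11996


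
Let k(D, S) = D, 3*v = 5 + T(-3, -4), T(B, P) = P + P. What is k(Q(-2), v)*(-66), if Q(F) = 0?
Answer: 0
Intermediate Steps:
T(B, P) = 2*P
v = -1 (v = (5 + 2*(-4))/3 = (5 - 8)/3 = (1/3)*(-3) = -1)
k(Q(-2), v)*(-66) = 0*(-66) = 0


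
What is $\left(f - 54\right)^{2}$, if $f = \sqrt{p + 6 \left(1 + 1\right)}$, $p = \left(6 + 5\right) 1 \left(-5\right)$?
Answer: $\left(54 - i \sqrt{43}\right)^{2} \approx 2873.0 - 708.2 i$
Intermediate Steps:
$p = -55$ ($p = 11 \cdot 1 \left(-5\right) = 11 \left(-5\right) = -55$)
$f = i \sqrt{43}$ ($f = \sqrt{-55 + 6 \left(1 + 1\right)} = \sqrt{-55 + 6 \cdot 2} = \sqrt{-55 + 12} = \sqrt{-43} = i \sqrt{43} \approx 6.5574 i$)
$\left(f - 54\right)^{2} = \left(i \sqrt{43} - 54\right)^{2} = \left(-54 + i \sqrt{43}\right)^{2}$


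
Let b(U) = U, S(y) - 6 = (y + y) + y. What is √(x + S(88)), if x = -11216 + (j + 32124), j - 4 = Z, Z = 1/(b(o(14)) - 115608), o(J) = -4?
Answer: √70780365448849/57806 ≈ 145.54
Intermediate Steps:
S(y) = 6 + 3*y (S(y) = 6 + ((y + y) + y) = 6 + (2*y + y) = 6 + 3*y)
Z = -1/115612 (Z = 1/(-4 - 115608) = 1/(-115612) = -1/115612 ≈ -8.6496e-6)
j = 462447/115612 (j = 4 - 1/115612 = 462447/115612 ≈ 4.0000)
x = 2417678143/115612 (x = -11216 + (462447/115612 + 32124) = -11216 + 3714382335/115612 = 2417678143/115612 ≈ 20912.)
√(x + S(88)) = √(2417678143/115612 + (6 + 3*88)) = √(2417678143/115612 + (6 + 264)) = √(2417678143/115612 + 270) = √(2448893383/115612) = √70780365448849/57806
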